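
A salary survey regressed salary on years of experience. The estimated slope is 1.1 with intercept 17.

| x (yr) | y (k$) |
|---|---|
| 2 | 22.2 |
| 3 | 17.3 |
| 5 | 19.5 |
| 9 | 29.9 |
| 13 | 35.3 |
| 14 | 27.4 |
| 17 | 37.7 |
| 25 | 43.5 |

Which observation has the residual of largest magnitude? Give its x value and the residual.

x=2: ŷ = 17 + 1.1·2 = 19.2; r = 22.2 − 19.2 = 3
x=3: ŷ = 17 + 1.1·3 = 20.3; r = 17.3 − 20.3 = -3
x=5: ŷ = 17 + 1.1·5 = 22.5; r = 19.5 − 22.5 = -3
x=9: ŷ = 17 + 1.1·9 = 26.9; r = 29.9 − 26.9 = 3
x=13: ŷ = 17 + 1.1·13 = 31.3; r = 35.3 − 31.3 = 4
x=14: ŷ = 17 + 1.1·14 = 32.4; r = 27.4 − 32.4 = -5
x=17: ŷ = 17 + 1.1·17 = 35.7; r = 37.7 − 35.7 = 2
x=25: ŷ = 17 + 1.1·25 = 44.5; r = 43.5 − 44.5 = -1
Largest |r| is 5 at x = 14, residual -5.

x = 14, r = -5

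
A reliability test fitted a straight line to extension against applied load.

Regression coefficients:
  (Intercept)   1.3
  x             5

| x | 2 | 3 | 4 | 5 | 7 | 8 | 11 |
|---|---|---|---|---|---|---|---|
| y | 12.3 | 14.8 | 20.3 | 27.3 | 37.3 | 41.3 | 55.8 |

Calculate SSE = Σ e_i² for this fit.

SSE = 6.5

x=2: ŷ = 1.3 + 5·2 = 11.3; e = 12.3 − 11.3 = 1
x=3: ŷ = 1.3 + 5·3 = 16.3; e = 14.8 − 16.3 = -1.5
x=4: ŷ = 1.3 + 5·4 = 21.3; e = 20.3 − 21.3 = -1
x=5: ŷ = 1.3 + 5·5 = 26.3; e = 27.3 − 26.3 = 1
x=7: ŷ = 1.3 + 5·7 = 36.3; e = 37.3 − 36.3 = 1
x=8: ŷ = 1.3 + 5·8 = 41.3; e = 41.3 − 41.3 = 0
x=11: ŷ = 1.3 + 5·11 = 56.3; e = 55.8 − 56.3 = -0.5
SSE = 1 + 2.25 + 1 + 1 + 1 + 0 + 0.25 = 6.5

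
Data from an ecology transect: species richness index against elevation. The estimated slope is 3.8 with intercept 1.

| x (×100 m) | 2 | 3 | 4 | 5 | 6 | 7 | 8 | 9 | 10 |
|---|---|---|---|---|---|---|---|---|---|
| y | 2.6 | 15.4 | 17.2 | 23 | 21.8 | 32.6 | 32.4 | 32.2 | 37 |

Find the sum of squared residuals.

x=2: ŷ = 1 + 3.8·2 = 8.6; e = 2.6 − 8.6 = -6
x=3: ŷ = 1 + 3.8·3 = 12.4; e = 15.4 − 12.4 = 3
x=4: ŷ = 1 + 3.8·4 = 16.2; e = 17.2 − 16.2 = 1
x=5: ŷ = 1 + 3.8·5 = 20; e = 23 − 20 = 3
x=6: ŷ = 1 + 3.8·6 = 23.8; e = 21.8 − 23.8 = -2
x=7: ŷ = 1 + 3.8·7 = 27.6; e = 32.6 − 27.6 = 5
x=8: ŷ = 1 + 3.8·8 = 31.4; e = 32.4 − 31.4 = 1
x=9: ŷ = 1 + 3.8·9 = 35.2; e = 32.2 − 35.2 = -3
x=10: ŷ = 1 + 3.8·10 = 39; e = 37 − 39 = -2
SSE = 36 + 9 + 1 + 9 + 4 + 25 + 1 + 9 + 4 = 98

SSE = 98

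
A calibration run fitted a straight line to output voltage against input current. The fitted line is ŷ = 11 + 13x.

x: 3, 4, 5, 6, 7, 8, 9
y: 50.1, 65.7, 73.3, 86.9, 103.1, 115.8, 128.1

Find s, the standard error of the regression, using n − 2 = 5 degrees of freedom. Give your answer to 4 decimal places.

s = 2.0425

x=3: ŷ = 11 + 13·3 = 50; e = 50.1 − 50 = 0.1
x=4: ŷ = 11 + 13·4 = 63; e = 65.7 − 63 = 2.7
x=5: ŷ = 11 + 13·5 = 76; e = 73.3 − 76 = -2.7
x=6: ŷ = 11 + 13·6 = 89; e = 86.9 − 89 = -2.1
x=7: ŷ = 11 + 13·7 = 102; e = 103.1 − 102 = 1.1
x=8: ŷ = 11 + 13·8 = 115; e = 115.8 − 115 = 0.8
x=9: ŷ = 11 + 13·9 = 128; e = 128.1 − 128 = 0.1
SSE = 0.01 + 7.29 + 7.29 + 4.41 + 1.21 + 0.64 + 0.01 = 20.86
s = √(20.86/5) = √4.172 ≈ 2.0425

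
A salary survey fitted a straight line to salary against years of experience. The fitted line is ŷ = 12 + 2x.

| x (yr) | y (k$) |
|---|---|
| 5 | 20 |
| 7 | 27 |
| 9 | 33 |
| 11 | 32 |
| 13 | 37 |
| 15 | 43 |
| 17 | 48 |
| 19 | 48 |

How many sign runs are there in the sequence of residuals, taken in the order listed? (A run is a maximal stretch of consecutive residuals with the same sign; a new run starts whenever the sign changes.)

x=5: ŷ = 12 + 2·5 = 22; e = 20 − 22 = -2
x=7: ŷ = 12 + 2·7 = 26; e = 27 − 26 = 1
x=9: ŷ = 12 + 2·9 = 30; e = 33 − 30 = 3
x=11: ŷ = 12 + 2·11 = 34; e = 32 − 34 = -2
x=13: ŷ = 12 + 2·13 = 38; e = 37 − 38 = -1
x=15: ŷ = 12 + 2·15 = 42; e = 43 − 42 = 1
x=17: ŷ = 12 + 2·17 = 46; e = 48 − 46 = 2
x=19: ŷ = 12 + 2·19 = 50; e = 48 − 50 = -2
Signs: − + + − − + + −
Runs: −×1, +×2, −×2, +×2, −×1 → 5

5 runs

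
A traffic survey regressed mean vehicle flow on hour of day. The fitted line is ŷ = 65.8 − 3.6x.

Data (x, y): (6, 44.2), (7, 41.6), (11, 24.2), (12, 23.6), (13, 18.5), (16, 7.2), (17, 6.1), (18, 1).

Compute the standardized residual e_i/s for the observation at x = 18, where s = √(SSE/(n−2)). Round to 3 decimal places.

x=6: ŷ = 65.8 − 3.6·6 = 44.2; e = 44.2 − 44.2 = 0
x=7: ŷ = 65.8 − 3.6·7 = 40.6; e = 41.6 − 40.6 = 1
x=11: ŷ = 65.8 − 3.6·11 = 26.2; e = 24.2 − 26.2 = -2
x=12: ŷ = 65.8 − 3.6·12 = 22.6; e = 23.6 − 22.6 = 1
x=13: ŷ = 65.8 − 3.6·13 = 19; e = 18.5 − 19 = -0.5
x=16: ŷ = 65.8 − 3.6·16 = 8.2; e = 7.2 − 8.2 = -1
x=17: ŷ = 65.8 − 3.6·17 = 4.6; e = 6.1 − 4.6 = 1.5
x=18: ŷ = 65.8 − 3.6·18 = 1; e = 1 − 1 = 0
SSE = 0 + 1 + 4 + 1 + 0.25 + 1 + 2.25 + 0 = 9.5
s = √(9.5/6) = 1.25831
e/s = 0 / 1.25831 = 0.000

0.000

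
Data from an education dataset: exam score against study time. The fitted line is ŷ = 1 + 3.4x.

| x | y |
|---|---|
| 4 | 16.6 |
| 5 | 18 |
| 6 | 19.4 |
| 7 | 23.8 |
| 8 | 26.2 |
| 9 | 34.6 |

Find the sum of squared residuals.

x=4: ŷ = 1 + 3.4·4 = 14.6; e = 16.6 − 14.6 = 2
x=5: ŷ = 1 + 3.4·5 = 18; e = 18 − 18 = 0
x=6: ŷ = 1 + 3.4·6 = 21.4; e = 19.4 − 21.4 = -2
x=7: ŷ = 1 + 3.4·7 = 24.8; e = 23.8 − 24.8 = -1
x=8: ŷ = 1 + 3.4·8 = 28.2; e = 26.2 − 28.2 = -2
x=9: ŷ = 1 + 3.4·9 = 31.6; e = 34.6 − 31.6 = 3
SSE = 4 + 0 + 4 + 1 + 4 + 9 = 22

SSE = 22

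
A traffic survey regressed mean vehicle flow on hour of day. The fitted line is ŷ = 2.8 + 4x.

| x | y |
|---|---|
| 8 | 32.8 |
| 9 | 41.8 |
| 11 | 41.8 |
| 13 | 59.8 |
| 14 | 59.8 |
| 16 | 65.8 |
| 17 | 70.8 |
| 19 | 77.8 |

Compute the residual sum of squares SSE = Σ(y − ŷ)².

SSE = 66

x=8: ŷ = 2.8 + 4·8 = 34.8; r = 32.8 − 34.8 = -2
x=9: ŷ = 2.8 + 4·9 = 38.8; r = 41.8 − 38.8 = 3
x=11: ŷ = 2.8 + 4·11 = 46.8; r = 41.8 − 46.8 = -5
x=13: ŷ = 2.8 + 4·13 = 54.8; r = 59.8 − 54.8 = 5
x=14: ŷ = 2.8 + 4·14 = 58.8; r = 59.8 − 58.8 = 1
x=16: ŷ = 2.8 + 4·16 = 66.8; r = 65.8 − 66.8 = -1
x=17: ŷ = 2.8 + 4·17 = 70.8; r = 70.8 − 70.8 = 0
x=19: ŷ = 2.8 + 4·19 = 78.8; r = 77.8 − 78.8 = -1
SSE = 4 + 9 + 25 + 25 + 1 + 1 + 0 + 1 = 66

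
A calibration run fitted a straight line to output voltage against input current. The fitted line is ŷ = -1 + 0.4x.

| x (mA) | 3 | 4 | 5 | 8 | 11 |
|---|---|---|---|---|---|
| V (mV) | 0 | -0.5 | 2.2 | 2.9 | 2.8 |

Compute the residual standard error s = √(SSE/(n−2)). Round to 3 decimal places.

s = 1.086

x=3: ŷ = -1 + 0.4·3 = 0.2; e = 0 − 0.2 = -0.2
x=4: ŷ = -1 + 0.4·4 = 0.6; e = -0.5 − 0.6 = -1.1
x=5: ŷ = -1 + 0.4·5 = 1; e = 2.2 − 1 = 1.2
x=8: ŷ = -1 + 0.4·8 = 2.2; e = 2.9 − 2.2 = 0.7
x=11: ŷ = -1 + 0.4·11 = 3.4; e = 2.8 − 3.4 = -0.6
SSE = 0.04 + 1.21 + 1.44 + 0.49 + 0.36 = 3.54
s = √(3.54/3) = √1.18 ≈ 1.086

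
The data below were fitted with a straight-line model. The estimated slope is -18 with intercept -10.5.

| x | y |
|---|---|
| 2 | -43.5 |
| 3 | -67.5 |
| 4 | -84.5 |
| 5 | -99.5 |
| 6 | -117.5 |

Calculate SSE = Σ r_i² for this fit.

x=2: ŷ = -10.5 − 18·2 = -46.5; r = -43.5 − (-46.5) = 3
x=3: ŷ = -10.5 − 18·3 = -64.5; r = -67.5 − (-64.5) = -3
x=4: ŷ = -10.5 − 18·4 = -82.5; r = -84.5 − (-82.5) = -2
x=5: ŷ = -10.5 − 18·5 = -100.5; r = -99.5 − (-100.5) = 1
x=6: ŷ = -10.5 − 18·6 = -118.5; r = -117.5 − (-118.5) = 1
SSE = 9 + 9 + 4 + 1 + 1 = 24

SSE = 24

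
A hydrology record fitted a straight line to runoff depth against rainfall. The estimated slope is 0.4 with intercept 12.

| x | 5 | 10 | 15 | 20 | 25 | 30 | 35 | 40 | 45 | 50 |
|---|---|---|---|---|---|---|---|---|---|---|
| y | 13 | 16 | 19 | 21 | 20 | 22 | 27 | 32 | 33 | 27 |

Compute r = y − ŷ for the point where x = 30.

r = -2

ŷ = 12 + 0.4·30 = 24
r = 22 − 24 = -2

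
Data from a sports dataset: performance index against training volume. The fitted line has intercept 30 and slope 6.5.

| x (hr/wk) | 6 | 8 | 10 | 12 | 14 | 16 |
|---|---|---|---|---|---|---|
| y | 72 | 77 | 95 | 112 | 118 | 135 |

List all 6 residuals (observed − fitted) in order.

3, -5, 0, 4, -3, 1

x=6: ŷ = 30 + 6.5·6 = 69; r = 72 − 69 = 3
x=8: ŷ = 30 + 6.5·8 = 82; r = 77 − 82 = -5
x=10: ŷ = 30 + 6.5·10 = 95; r = 95 − 95 = 0
x=12: ŷ = 30 + 6.5·12 = 108; r = 112 − 108 = 4
x=14: ŷ = 30 + 6.5·14 = 121; r = 118 − 121 = -3
x=16: ŷ = 30 + 6.5·16 = 134; r = 135 − 134 = 1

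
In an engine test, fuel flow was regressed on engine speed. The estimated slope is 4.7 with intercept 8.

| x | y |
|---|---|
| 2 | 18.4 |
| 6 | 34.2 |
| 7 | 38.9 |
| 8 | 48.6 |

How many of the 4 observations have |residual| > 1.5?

3

x=2: ŷ = 8 + 4.7·2 = 17.4; e = 18.4 − 17.4 = 1
x=6: ŷ = 8 + 4.7·6 = 36.2; e = 34.2 − 36.2 = -2
x=7: ŷ = 8 + 4.7·7 = 40.9; e = 38.9 − 40.9 = -2
x=8: ŷ = 8 + 4.7·8 = 45.6; e = 48.6 − 45.6 = 3
|e| > 1.5: x=6 (|e|=2), x=7 (|e|=2), x=8 (|e|=3) → 3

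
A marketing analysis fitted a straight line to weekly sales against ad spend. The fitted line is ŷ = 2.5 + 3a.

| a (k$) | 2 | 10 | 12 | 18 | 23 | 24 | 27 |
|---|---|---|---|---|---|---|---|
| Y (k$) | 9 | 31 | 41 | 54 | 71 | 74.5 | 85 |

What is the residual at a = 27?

ŷ = 2.5 + 3·27 = 83.5
r = 85 − 83.5 = 1.5

r = 1.5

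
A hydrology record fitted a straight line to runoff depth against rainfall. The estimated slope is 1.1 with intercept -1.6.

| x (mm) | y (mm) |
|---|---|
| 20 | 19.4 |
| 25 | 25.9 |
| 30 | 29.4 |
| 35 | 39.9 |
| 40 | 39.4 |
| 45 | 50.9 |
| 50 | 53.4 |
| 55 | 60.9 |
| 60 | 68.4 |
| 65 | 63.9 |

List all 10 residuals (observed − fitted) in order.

-1, 0, -2, 3, -3, 3, 0, 2, 4, -6

x=20: ŷ = -1.6 + 1.1·20 = 20.4; e = 19.4 − 20.4 = -1
x=25: ŷ = -1.6 + 1.1·25 = 25.9; e = 25.9 − 25.9 = 0
x=30: ŷ = -1.6 + 1.1·30 = 31.4; e = 29.4 − 31.4 = -2
x=35: ŷ = -1.6 + 1.1·35 = 36.9; e = 39.9 − 36.9 = 3
x=40: ŷ = -1.6 + 1.1·40 = 42.4; e = 39.4 − 42.4 = -3
x=45: ŷ = -1.6 + 1.1·45 = 47.9; e = 50.9 − 47.9 = 3
x=50: ŷ = -1.6 + 1.1·50 = 53.4; e = 53.4 − 53.4 = 0
x=55: ŷ = -1.6 + 1.1·55 = 58.9; e = 60.9 − 58.9 = 2
x=60: ŷ = -1.6 + 1.1·60 = 64.4; e = 68.4 − 64.4 = 4
x=65: ŷ = -1.6 + 1.1·65 = 69.9; e = 63.9 − 69.9 = -6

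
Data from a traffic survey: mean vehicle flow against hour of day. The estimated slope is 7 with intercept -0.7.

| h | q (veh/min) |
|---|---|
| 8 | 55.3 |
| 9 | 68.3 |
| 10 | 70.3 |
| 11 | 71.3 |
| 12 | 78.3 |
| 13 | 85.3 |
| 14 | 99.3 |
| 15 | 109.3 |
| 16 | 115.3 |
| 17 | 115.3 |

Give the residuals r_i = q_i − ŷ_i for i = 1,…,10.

h=8: ŷ = -0.7 + 7·8 = 55.3; r = 55.3 − 55.3 = 0
h=9: ŷ = -0.7 + 7·9 = 62.3; r = 68.3 − 62.3 = 6
h=10: ŷ = -0.7 + 7·10 = 69.3; r = 70.3 − 69.3 = 1
h=11: ŷ = -0.7 + 7·11 = 76.3; r = 71.3 − 76.3 = -5
h=12: ŷ = -0.7 + 7·12 = 83.3; r = 78.3 − 83.3 = -5
h=13: ŷ = -0.7 + 7·13 = 90.3; r = 85.3 − 90.3 = -5
h=14: ŷ = -0.7 + 7·14 = 97.3; r = 99.3 − 97.3 = 2
h=15: ŷ = -0.7 + 7·15 = 104.3; r = 109.3 − 104.3 = 5
h=16: ŷ = -0.7 + 7·16 = 111.3; r = 115.3 − 111.3 = 4
h=17: ŷ = -0.7 + 7·17 = 118.3; r = 115.3 − 118.3 = -3

0, 6, 1, -5, -5, -5, 2, 5, 4, -3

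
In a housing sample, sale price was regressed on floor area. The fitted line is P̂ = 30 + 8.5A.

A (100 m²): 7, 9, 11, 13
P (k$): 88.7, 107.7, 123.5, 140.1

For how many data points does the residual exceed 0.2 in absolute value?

3

A=7: P̂ = 30 + 8.5·7 = 89.5; r = 88.7 − 89.5 = -0.8
A=9: P̂ = 30 + 8.5·9 = 106.5; r = 107.7 − 106.5 = 1.2
A=11: P̂ = 30 + 8.5·11 = 123.5; r = 123.5 − 123.5 = 0
A=13: P̂ = 30 + 8.5·13 = 140.5; r = 140.1 − 140.5 = -0.4
|r| > 0.2: A=7 (|r|=0.8), A=9 (|r|=1.2), A=13 (|r|=0.4) → 3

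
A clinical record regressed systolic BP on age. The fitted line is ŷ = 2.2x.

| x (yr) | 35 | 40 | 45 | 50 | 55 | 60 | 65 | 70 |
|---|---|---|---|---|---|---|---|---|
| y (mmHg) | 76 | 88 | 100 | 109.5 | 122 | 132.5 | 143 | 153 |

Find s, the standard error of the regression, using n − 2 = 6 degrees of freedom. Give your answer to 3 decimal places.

s = 0.866

x=35: ŷ = 2.2·35 = 77; e = 76 − 77 = -1
x=40: ŷ = 2.2·40 = 88; e = 88 − 88 = 0
x=45: ŷ = 2.2·45 = 99; e = 100 − 99 = 1
x=50: ŷ = 2.2·50 = 110; e = 109.5 − 110 = -0.5
x=55: ŷ = 2.2·55 = 121; e = 122 − 121 = 1
x=60: ŷ = 2.2·60 = 132; e = 132.5 − 132 = 0.5
x=65: ŷ = 2.2·65 = 143; e = 143 − 143 = 0
x=70: ŷ = 2.2·70 = 154; e = 153 − 154 = -1
SSE = 1 + 0 + 1 + 0.25 + 1 + 0.25 + 0 + 1 = 4.5
s = √(4.5/6) = √0.75 ≈ 0.866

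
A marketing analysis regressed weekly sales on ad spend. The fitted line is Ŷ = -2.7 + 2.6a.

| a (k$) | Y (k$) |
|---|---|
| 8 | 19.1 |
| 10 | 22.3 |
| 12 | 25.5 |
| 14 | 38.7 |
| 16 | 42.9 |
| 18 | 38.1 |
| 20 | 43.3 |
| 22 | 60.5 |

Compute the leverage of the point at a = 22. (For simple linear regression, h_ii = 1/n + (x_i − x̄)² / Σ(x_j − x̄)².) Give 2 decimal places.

ā = (8 + 10 + 12 + 14 + 16 + 18 + 20 + 22)/8 = 15
Σ(a − ā)² = 49 + 25 + 9 + 1 + 1 + 9 + 25 + 49 = 168
h = 1/8 + (7)²/168 = 0.125 + 0.291667 = 0.42

h = 0.42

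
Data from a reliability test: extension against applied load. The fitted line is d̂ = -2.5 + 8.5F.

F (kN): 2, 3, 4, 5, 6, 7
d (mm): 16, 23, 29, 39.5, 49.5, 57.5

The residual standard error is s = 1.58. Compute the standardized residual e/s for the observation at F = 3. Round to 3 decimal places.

d̂ = -2.5 + 8.5·3 = 23
e = 23 − 23 = 0
e/s = 0 / 1.58 = 0.000

0.000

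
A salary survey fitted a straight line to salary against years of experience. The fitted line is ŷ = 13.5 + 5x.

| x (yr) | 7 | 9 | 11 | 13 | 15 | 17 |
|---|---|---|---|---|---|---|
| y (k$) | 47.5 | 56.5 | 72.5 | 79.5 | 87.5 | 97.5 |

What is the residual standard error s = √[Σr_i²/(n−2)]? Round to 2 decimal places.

x=7: ŷ = 13.5 + 5·7 = 48.5; r = 47.5 − 48.5 = -1
x=9: ŷ = 13.5 + 5·9 = 58.5; r = 56.5 − 58.5 = -2
x=11: ŷ = 13.5 + 5·11 = 68.5; r = 72.5 − 68.5 = 4
x=13: ŷ = 13.5 + 5·13 = 78.5; r = 79.5 − 78.5 = 1
x=15: ŷ = 13.5 + 5·15 = 88.5; r = 87.5 − 88.5 = -1
x=17: ŷ = 13.5 + 5·17 = 98.5; r = 97.5 − 98.5 = -1
SSE = 1 + 4 + 16 + 1 + 1 + 1 = 24
s = √(24/4) = √6 ≈ 2.45

s = 2.45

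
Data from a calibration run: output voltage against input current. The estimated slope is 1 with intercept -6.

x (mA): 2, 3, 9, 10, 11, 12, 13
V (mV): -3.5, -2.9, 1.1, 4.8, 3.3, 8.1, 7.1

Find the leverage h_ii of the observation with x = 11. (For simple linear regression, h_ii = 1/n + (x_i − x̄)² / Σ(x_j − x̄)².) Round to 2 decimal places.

h = 0.19

x̄ = (2 + 3 + 9 + 10 + 11 + 12 + 13)/7 = 8.57143
Σ(x − x̄)² = 43.1837 + 31.0408 + 0.183673 + 2.04082 + 5.89796 + 11.7551 + 19.6122 = 113.714
h = 1/7 + (2.42857)²/113.714 = 0.142857 + 0.0518665 = 0.19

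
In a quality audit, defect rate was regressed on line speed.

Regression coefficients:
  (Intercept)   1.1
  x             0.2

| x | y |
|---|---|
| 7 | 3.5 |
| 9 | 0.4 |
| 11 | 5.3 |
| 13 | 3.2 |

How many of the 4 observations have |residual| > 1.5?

x=7: ŷ = 1.1 + 0.2·7 = 2.5; r = 3.5 − 2.5 = 1
x=9: ŷ = 1.1 + 0.2·9 = 2.9; r = 0.4 − 2.9 = -2.5
x=11: ŷ = 1.1 + 0.2·11 = 3.3; r = 5.3 − 3.3 = 2
x=13: ŷ = 1.1 + 0.2·13 = 3.7; r = 3.2 − 3.7 = -0.5
|r| > 1.5: x=9 (|r|=2.5), x=11 (|r|=2) → 2

2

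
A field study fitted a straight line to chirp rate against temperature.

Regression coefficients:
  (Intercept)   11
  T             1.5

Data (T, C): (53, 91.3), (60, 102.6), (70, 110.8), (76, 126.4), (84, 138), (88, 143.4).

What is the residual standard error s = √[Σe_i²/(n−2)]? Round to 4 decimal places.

T=53: Ĉ = 11 + 1.5·53 = 90.5; e = 91.3 − 90.5 = 0.8
T=60: Ĉ = 11 + 1.5·60 = 101; e = 102.6 − 101 = 1.6
T=70: Ĉ = 11 + 1.5·70 = 116; e = 110.8 − 116 = -5.2
T=76: Ĉ = 11 + 1.5·76 = 125; e = 126.4 − 125 = 1.4
T=84: Ĉ = 11 + 1.5·84 = 137; e = 138 − 137 = 1
T=88: Ĉ = 11 + 1.5·88 = 143; e = 143.4 − 143 = 0.4
SSE = 0.64 + 2.56 + 27.04 + 1.96 + 1 + 0.16 = 33.36
s = √(33.36/4) = √8.34 ≈ 2.8879

s = 2.8879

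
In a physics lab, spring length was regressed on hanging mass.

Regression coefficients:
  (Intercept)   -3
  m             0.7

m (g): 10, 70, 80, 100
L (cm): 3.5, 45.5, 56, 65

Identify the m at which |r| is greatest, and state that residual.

m=10: L̂ = -3 + 0.7·10 = 4; r = 3.5 − 4 = -0.5
m=70: L̂ = -3 + 0.7·70 = 46; r = 45.5 − 46 = -0.5
m=80: L̂ = -3 + 0.7·80 = 53; r = 56 − 53 = 3
m=100: L̂ = -3 + 0.7·100 = 67; r = 65 − 67 = -2
Largest |r| is 3 at m = 80, residual 3.

m = 80, r = 3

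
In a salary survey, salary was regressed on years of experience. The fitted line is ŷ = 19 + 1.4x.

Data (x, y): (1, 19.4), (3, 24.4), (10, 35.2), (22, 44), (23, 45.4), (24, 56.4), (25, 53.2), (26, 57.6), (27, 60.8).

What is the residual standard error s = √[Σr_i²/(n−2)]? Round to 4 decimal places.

x=1: ŷ = 19 + 1.4·1 = 20.4; r = 19.4 − 20.4 = -1
x=3: ŷ = 19 + 1.4·3 = 23.2; r = 24.4 − 23.2 = 1.2
x=10: ŷ = 19 + 1.4·10 = 33; r = 35.2 − 33 = 2.2
x=22: ŷ = 19 + 1.4·22 = 49.8; r = 44 − 49.8 = -5.8
x=23: ŷ = 19 + 1.4·23 = 51.2; r = 45.4 − 51.2 = -5.8
x=24: ŷ = 19 + 1.4·24 = 52.6; r = 56.4 − 52.6 = 3.8
x=25: ŷ = 19 + 1.4·25 = 54; r = 53.2 − 54 = -0.8
x=26: ŷ = 19 + 1.4·26 = 55.4; r = 57.6 − 55.4 = 2.2
x=27: ŷ = 19 + 1.4·27 = 56.8; r = 60.8 − 56.8 = 4
SSE = 1 + 1.44 + 4.84 + 33.64 + 33.64 + 14.44 + 0.64 + 4.84 + 16 = 110.48
s = √(110.48/7) = √15.7829 ≈ 3.9728

s = 3.9728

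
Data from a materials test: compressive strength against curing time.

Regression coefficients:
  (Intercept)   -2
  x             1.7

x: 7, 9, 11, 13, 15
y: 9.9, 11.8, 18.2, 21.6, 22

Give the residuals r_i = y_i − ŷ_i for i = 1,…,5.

0, -1.5, 1.5, 1.5, -1.5

x=7: ŷ = -2 + 1.7·7 = 9.9; r = 9.9 − 9.9 = 0
x=9: ŷ = -2 + 1.7·9 = 13.3; r = 11.8 − 13.3 = -1.5
x=11: ŷ = -2 + 1.7·11 = 16.7; r = 18.2 − 16.7 = 1.5
x=13: ŷ = -2 + 1.7·13 = 20.1; r = 21.6 − 20.1 = 1.5
x=15: ŷ = -2 + 1.7·15 = 23.5; r = 22 − 23.5 = -1.5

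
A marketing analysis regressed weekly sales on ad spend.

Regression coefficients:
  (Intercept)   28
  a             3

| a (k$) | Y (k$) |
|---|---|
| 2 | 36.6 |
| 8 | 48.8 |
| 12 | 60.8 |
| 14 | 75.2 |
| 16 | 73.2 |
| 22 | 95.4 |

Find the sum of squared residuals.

SSE = 64.08

a=2: ŷ = 28 + 3·2 = 34; e = 36.6 − 34 = 2.6
a=8: ŷ = 28 + 3·8 = 52; e = 48.8 − 52 = -3.2
a=12: ŷ = 28 + 3·12 = 64; e = 60.8 − 64 = -3.2
a=14: ŷ = 28 + 3·14 = 70; e = 75.2 − 70 = 5.2
a=16: ŷ = 28 + 3·16 = 76; e = 73.2 − 76 = -2.8
a=22: ŷ = 28 + 3·22 = 94; e = 95.4 − 94 = 1.4
SSE = 6.76 + 10.24 + 10.24 + 27.04 + 7.84 + 1.96 = 64.08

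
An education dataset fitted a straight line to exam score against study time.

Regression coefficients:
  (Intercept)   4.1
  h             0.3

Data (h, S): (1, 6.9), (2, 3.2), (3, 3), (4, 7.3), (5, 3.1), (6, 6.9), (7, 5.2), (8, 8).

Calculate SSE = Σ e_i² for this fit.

SSE = 27

h=1: ŷ = 4.1 + 0.3·1 = 4.4; e = 6.9 − 4.4 = 2.5
h=2: ŷ = 4.1 + 0.3·2 = 4.7; e = 3.2 − 4.7 = -1.5
h=3: ŷ = 4.1 + 0.3·3 = 5; e = 3 − 5 = -2
h=4: ŷ = 4.1 + 0.3·4 = 5.3; e = 7.3 − 5.3 = 2
h=5: ŷ = 4.1 + 0.3·5 = 5.6; e = 3.1 − 5.6 = -2.5
h=6: ŷ = 4.1 + 0.3·6 = 5.9; e = 6.9 − 5.9 = 1
h=7: ŷ = 4.1 + 0.3·7 = 6.2; e = 5.2 − 6.2 = -1
h=8: ŷ = 4.1 + 0.3·8 = 6.5; e = 8 − 6.5 = 1.5
SSE = 6.25 + 2.25 + 4 + 4 + 6.25 + 1 + 1 + 2.25 = 27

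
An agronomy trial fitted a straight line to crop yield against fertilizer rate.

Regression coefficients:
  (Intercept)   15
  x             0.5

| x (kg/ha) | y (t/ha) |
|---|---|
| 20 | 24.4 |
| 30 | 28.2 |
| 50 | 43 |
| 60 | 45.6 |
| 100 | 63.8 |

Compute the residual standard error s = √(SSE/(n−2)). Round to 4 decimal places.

x=20: ŷ = 15 + 0.5·20 = 25; r = 24.4 − 25 = -0.6
x=30: ŷ = 15 + 0.5·30 = 30; r = 28.2 − 30 = -1.8
x=50: ŷ = 15 + 0.5·50 = 40; r = 43 − 40 = 3
x=60: ŷ = 15 + 0.5·60 = 45; r = 45.6 − 45 = 0.6
x=100: ŷ = 15 + 0.5·100 = 65; r = 63.8 − 65 = -1.2
SSE = 0.36 + 3.24 + 9 + 0.36 + 1.44 = 14.4
s = √(14.4/3) = √4.8 ≈ 2.1909

s = 2.1909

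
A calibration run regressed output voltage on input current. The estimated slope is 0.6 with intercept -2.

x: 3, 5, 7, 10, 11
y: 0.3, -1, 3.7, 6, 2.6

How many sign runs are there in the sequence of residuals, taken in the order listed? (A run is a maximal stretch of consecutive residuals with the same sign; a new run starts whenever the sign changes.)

x=3: ŷ = -2 + 0.6·3 = -0.2; r = 0.3 − (-0.2) = 0.5
x=5: ŷ = -2 + 0.6·5 = 1; r = -1 − 1 = -2
x=7: ŷ = -2 + 0.6·7 = 2.2; r = 3.7 − 2.2 = 1.5
x=10: ŷ = -2 + 0.6·10 = 4; r = 6 − 4 = 2
x=11: ŷ = -2 + 0.6·11 = 4.6; r = 2.6 − 4.6 = -2
Signs: + − + + −
Runs: +×1, −×1, +×2, −×1 → 4

4 runs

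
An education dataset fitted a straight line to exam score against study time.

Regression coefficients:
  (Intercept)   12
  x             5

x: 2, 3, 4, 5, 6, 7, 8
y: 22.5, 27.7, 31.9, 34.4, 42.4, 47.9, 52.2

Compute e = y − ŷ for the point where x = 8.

ŷ = 12 + 5·8 = 52
e = 52.2 − 52 = 0.2

e = 0.2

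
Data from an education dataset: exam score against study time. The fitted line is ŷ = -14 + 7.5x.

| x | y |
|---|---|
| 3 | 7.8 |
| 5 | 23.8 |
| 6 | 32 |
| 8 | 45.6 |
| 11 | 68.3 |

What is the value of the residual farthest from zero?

e = 1

x=3: ŷ = -14 + 7.5·3 = 8.5; e = 7.8 − 8.5 = -0.7
x=5: ŷ = -14 + 7.5·5 = 23.5; e = 23.8 − 23.5 = 0.3
x=6: ŷ = -14 + 7.5·6 = 31; e = 32 − 31 = 1
x=8: ŷ = -14 + 7.5·8 = 46; e = 45.6 − 46 = -0.4
x=11: ŷ = -14 + 7.5·11 = 68.5; e = 68.3 − 68.5 = -0.2
Largest |e| is 1 at x = 6, residual 1.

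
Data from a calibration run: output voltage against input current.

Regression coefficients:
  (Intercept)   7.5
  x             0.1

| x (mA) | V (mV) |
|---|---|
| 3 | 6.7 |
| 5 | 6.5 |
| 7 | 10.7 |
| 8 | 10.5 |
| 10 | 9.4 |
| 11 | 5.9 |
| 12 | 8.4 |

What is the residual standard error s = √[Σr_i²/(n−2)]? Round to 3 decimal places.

s = 2.133

x=3: ŷ = 7.5 + 0.1·3 = 7.8; r = 6.7 − 7.8 = -1.1
x=5: ŷ = 7.5 + 0.1·5 = 8; r = 6.5 − 8 = -1.5
x=7: ŷ = 7.5 + 0.1·7 = 8.2; r = 10.7 − 8.2 = 2.5
x=8: ŷ = 7.5 + 0.1·8 = 8.3; r = 10.5 − 8.3 = 2.2
x=10: ŷ = 7.5 + 0.1·10 = 8.5; r = 9.4 − 8.5 = 0.9
x=11: ŷ = 7.5 + 0.1·11 = 8.6; r = 5.9 − 8.6 = -2.7
x=12: ŷ = 7.5 + 0.1·12 = 8.7; r = 8.4 − 8.7 = -0.3
SSE = 1.21 + 2.25 + 6.25 + 4.84 + 0.81 + 7.29 + 0.09 = 22.74
s = √(22.74/5) = √4.548 ≈ 2.133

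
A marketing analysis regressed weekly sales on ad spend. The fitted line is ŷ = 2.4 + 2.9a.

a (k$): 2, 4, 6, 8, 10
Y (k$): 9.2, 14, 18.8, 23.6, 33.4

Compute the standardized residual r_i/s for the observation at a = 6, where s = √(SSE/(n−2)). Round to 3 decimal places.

a=2: ŷ = 2.4 + 2.9·2 = 8.2; r = 9.2 − 8.2 = 1
a=4: ŷ = 2.4 + 2.9·4 = 14; r = 14 − 14 = 0
a=6: ŷ = 2.4 + 2.9·6 = 19.8; r = 18.8 − 19.8 = -1
a=8: ŷ = 2.4 + 2.9·8 = 25.6; r = 23.6 − 25.6 = -2
a=10: ŷ = 2.4 + 2.9·10 = 31.4; r = 33.4 − 31.4 = 2
SSE = 1 + 0 + 1 + 4 + 4 = 10
s = √(10/3) = 1.82574
r/s = -1 / 1.82574 = -0.548

-0.548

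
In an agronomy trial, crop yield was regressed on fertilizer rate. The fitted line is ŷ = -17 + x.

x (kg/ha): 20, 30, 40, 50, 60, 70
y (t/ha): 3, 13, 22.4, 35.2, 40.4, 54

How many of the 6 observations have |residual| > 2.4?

1

x=20: ŷ = -17 + 20 = 3; r = 3 − 3 = 0
x=30: ŷ = -17 + 30 = 13; r = 13 − 13 = 0
x=40: ŷ = -17 + 40 = 23; r = 22.4 − 23 = -0.6
x=50: ŷ = -17 + 50 = 33; r = 35.2 − 33 = 2.2
x=60: ŷ = -17 + 60 = 43; r = 40.4 − 43 = -2.6
x=70: ŷ = -17 + 70 = 53; r = 54 − 53 = 1
|r| > 2.4: x=60 (|r|=2.6) → 1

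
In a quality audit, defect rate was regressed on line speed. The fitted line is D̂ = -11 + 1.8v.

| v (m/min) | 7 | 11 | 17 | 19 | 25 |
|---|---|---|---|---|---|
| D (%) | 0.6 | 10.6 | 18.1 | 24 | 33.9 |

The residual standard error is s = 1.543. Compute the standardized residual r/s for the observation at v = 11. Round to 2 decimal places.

D̂ = -11 + 1.8·11 = 8.8
r = 10.6 − 8.8 = 1.8
r/s = 1.8 / 1.543 = 1.17

1.17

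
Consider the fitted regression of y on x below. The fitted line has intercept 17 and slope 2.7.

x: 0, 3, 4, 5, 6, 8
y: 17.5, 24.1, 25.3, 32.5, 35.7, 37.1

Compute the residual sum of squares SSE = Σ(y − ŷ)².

SSE = 20

x=0: ŷ = 17 + 2.7·0 = 17; e = 17.5 − 17 = 0.5
x=3: ŷ = 17 + 2.7·3 = 25.1; e = 24.1 − 25.1 = -1
x=4: ŷ = 17 + 2.7·4 = 27.8; e = 25.3 − 27.8 = -2.5
x=5: ŷ = 17 + 2.7·5 = 30.5; e = 32.5 − 30.5 = 2
x=6: ŷ = 17 + 2.7·6 = 33.2; e = 35.7 − 33.2 = 2.5
x=8: ŷ = 17 + 2.7·8 = 38.6; e = 37.1 − 38.6 = -1.5
SSE = 0.25 + 1 + 6.25 + 4 + 6.25 + 2.25 = 20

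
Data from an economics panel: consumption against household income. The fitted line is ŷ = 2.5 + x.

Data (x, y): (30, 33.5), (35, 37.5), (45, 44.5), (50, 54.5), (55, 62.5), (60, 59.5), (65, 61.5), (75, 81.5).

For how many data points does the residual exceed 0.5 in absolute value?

x=30: ŷ = 2.5 + 30 = 32.5; e = 33.5 − 32.5 = 1
x=35: ŷ = 2.5 + 35 = 37.5; e = 37.5 − 37.5 = 0
x=45: ŷ = 2.5 + 45 = 47.5; e = 44.5 − 47.5 = -3
x=50: ŷ = 2.5 + 50 = 52.5; e = 54.5 − 52.5 = 2
x=55: ŷ = 2.5 + 55 = 57.5; e = 62.5 − 57.5 = 5
x=60: ŷ = 2.5 + 60 = 62.5; e = 59.5 − 62.5 = -3
x=65: ŷ = 2.5 + 65 = 67.5; e = 61.5 − 67.5 = -6
x=75: ŷ = 2.5 + 75 = 77.5; e = 81.5 − 77.5 = 4
|e| > 0.5: x=30 (|e|=1), x=45 (|e|=3), x=50 (|e|=2), x=55 (|e|=5), x=60 (|e|=3), x=65 (|e|=6), x=75 (|e|=4) → 7

7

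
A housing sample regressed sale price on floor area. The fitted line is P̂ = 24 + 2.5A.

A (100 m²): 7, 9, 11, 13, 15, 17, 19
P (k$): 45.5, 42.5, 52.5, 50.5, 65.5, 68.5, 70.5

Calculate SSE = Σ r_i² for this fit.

A=7: P̂ = 24 + 2.5·7 = 41.5; r = 45.5 − 41.5 = 4
A=9: P̂ = 24 + 2.5·9 = 46.5; r = 42.5 − 46.5 = -4
A=11: P̂ = 24 + 2.5·11 = 51.5; r = 52.5 − 51.5 = 1
A=13: P̂ = 24 + 2.5·13 = 56.5; r = 50.5 − 56.5 = -6
A=15: P̂ = 24 + 2.5·15 = 61.5; r = 65.5 − 61.5 = 4
A=17: P̂ = 24 + 2.5·17 = 66.5; r = 68.5 − 66.5 = 2
A=19: P̂ = 24 + 2.5·19 = 71.5; r = 70.5 − 71.5 = -1
SSE = 16 + 16 + 1 + 36 + 16 + 4 + 1 = 90

SSE = 90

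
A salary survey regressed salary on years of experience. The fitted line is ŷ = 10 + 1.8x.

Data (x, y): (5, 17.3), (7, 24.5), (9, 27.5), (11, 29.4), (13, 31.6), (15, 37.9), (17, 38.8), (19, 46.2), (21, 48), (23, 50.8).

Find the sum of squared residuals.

SSE = 20.04

x=5: ŷ = 10 + 1.8·5 = 19; e = 17.3 − 19 = -1.7
x=7: ŷ = 10 + 1.8·7 = 22.6; e = 24.5 − 22.6 = 1.9
x=9: ŷ = 10 + 1.8·9 = 26.2; e = 27.5 − 26.2 = 1.3
x=11: ŷ = 10 + 1.8·11 = 29.8; e = 29.4 − 29.8 = -0.4
x=13: ŷ = 10 + 1.8·13 = 33.4; e = 31.6 − 33.4 = -1.8
x=15: ŷ = 10 + 1.8·15 = 37; e = 37.9 − 37 = 0.9
x=17: ŷ = 10 + 1.8·17 = 40.6; e = 38.8 − 40.6 = -1.8
x=19: ŷ = 10 + 1.8·19 = 44.2; e = 46.2 − 44.2 = 2
x=21: ŷ = 10 + 1.8·21 = 47.8; e = 48 − 47.8 = 0.2
x=23: ŷ = 10 + 1.8·23 = 51.4; e = 50.8 − 51.4 = -0.6
SSE = 2.89 + 3.61 + 1.69 + 0.16 + 3.24 + 0.81 + 3.24 + 4 + 0.04 + 0.36 = 20.04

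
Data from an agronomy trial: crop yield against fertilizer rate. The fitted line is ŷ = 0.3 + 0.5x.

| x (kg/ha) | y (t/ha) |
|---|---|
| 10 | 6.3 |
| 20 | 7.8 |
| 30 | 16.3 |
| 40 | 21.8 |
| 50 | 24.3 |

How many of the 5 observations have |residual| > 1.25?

2

x=10: ŷ = 0.3 + 0.5·10 = 5.3; r = 6.3 − 5.3 = 1
x=20: ŷ = 0.3 + 0.5·20 = 10.3; r = 7.8 − 10.3 = -2.5
x=30: ŷ = 0.3 + 0.5·30 = 15.3; r = 16.3 − 15.3 = 1
x=40: ŷ = 0.3 + 0.5·40 = 20.3; r = 21.8 − 20.3 = 1.5
x=50: ŷ = 0.3 + 0.5·50 = 25.3; r = 24.3 − 25.3 = -1
|r| > 1.25: x=20 (|r|=2.5), x=40 (|r|=1.5) → 2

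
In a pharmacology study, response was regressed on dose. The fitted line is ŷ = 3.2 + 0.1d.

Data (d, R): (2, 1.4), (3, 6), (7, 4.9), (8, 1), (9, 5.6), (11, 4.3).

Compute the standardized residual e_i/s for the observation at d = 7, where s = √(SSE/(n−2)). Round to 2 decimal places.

d=2: ŷ = 3.2 + 0.1·2 = 3.4; e = 1.4 − 3.4 = -2
d=3: ŷ = 3.2 + 0.1·3 = 3.5; e = 6 − 3.5 = 2.5
d=7: ŷ = 3.2 + 0.1·7 = 3.9; e = 4.9 − 3.9 = 1
d=8: ŷ = 3.2 + 0.1·8 = 4; e = 1 − 4 = -3
d=9: ŷ = 3.2 + 0.1·9 = 4.1; e = 5.6 − 4.1 = 1.5
d=11: ŷ = 3.2 + 0.1·11 = 4.3; e = 4.3 − 4.3 = 0
SSE = 4 + 6.25 + 1 + 9 + 2.25 + 0 = 22.5
s = √(22.5/4) = 2.37171
e/s = 1 / 2.37171 = 0.42

0.42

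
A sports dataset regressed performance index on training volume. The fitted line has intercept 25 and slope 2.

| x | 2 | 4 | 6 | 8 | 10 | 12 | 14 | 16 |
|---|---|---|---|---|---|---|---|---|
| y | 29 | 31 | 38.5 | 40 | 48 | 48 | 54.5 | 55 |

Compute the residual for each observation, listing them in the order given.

x=2: ŷ = 25 + 2·2 = 29; r = 29 − 29 = 0
x=4: ŷ = 25 + 2·4 = 33; r = 31 − 33 = -2
x=6: ŷ = 25 + 2·6 = 37; r = 38.5 − 37 = 1.5
x=8: ŷ = 25 + 2·8 = 41; r = 40 − 41 = -1
x=10: ŷ = 25 + 2·10 = 45; r = 48 − 45 = 3
x=12: ŷ = 25 + 2·12 = 49; r = 48 − 49 = -1
x=14: ŷ = 25 + 2·14 = 53; r = 54.5 − 53 = 1.5
x=16: ŷ = 25 + 2·16 = 57; r = 55 − 57 = -2

0, -2, 1.5, -1, 3, -1, 1.5, -2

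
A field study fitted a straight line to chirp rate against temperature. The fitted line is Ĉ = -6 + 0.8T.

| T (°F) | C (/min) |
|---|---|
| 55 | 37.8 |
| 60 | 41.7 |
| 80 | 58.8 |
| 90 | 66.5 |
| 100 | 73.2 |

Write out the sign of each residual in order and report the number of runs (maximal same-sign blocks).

T=55: Ĉ = -6 + 0.8·55 = 38; e = 37.8 − 38 = -0.2
T=60: Ĉ = -6 + 0.8·60 = 42; e = 41.7 − 42 = -0.3
T=80: Ĉ = -6 + 0.8·80 = 58; e = 58.8 − 58 = 0.8
T=90: Ĉ = -6 + 0.8·90 = 66; e = 66.5 − 66 = 0.5
T=100: Ĉ = -6 + 0.8·100 = 74; e = 73.2 − 74 = -0.8
Signs: − − + + −
Runs: −×2, +×2, −×1 → 3

3 runs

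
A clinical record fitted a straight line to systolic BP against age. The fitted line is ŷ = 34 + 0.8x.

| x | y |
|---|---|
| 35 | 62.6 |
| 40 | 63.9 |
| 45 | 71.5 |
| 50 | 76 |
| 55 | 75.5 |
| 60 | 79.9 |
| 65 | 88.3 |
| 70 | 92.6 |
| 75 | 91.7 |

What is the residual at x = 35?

ŷ = 34 + 0.8·35 = 62
e = 62.6 − 62 = 0.6

e = 0.6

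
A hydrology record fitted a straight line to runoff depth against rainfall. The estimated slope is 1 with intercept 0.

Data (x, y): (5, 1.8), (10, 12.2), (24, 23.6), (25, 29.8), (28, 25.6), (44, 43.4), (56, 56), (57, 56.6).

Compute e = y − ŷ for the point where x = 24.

ŷ = 24 = 24
e = 23.6 − 24 = -0.4

e = -0.4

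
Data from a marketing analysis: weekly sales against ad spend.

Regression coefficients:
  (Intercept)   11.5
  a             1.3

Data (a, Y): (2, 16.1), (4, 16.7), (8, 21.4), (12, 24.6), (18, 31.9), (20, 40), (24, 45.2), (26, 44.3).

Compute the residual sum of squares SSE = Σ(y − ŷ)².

a=2: ŷ = 11.5 + 1.3·2 = 14.1; r = 16.1 − 14.1 = 2
a=4: ŷ = 11.5 + 1.3·4 = 16.7; r = 16.7 − 16.7 = 0
a=8: ŷ = 11.5 + 1.3·8 = 21.9; r = 21.4 − 21.9 = -0.5
a=12: ŷ = 11.5 + 1.3·12 = 27.1; r = 24.6 − 27.1 = -2.5
a=18: ŷ = 11.5 + 1.3·18 = 34.9; r = 31.9 − 34.9 = -3
a=20: ŷ = 11.5 + 1.3·20 = 37.5; r = 40 − 37.5 = 2.5
a=24: ŷ = 11.5 + 1.3·24 = 42.7; r = 45.2 − 42.7 = 2.5
a=26: ŷ = 11.5 + 1.3·26 = 45.3; r = 44.3 − 45.3 = -1
SSE = 4 + 0 + 0.25 + 6.25 + 9 + 6.25 + 6.25 + 1 = 33

SSE = 33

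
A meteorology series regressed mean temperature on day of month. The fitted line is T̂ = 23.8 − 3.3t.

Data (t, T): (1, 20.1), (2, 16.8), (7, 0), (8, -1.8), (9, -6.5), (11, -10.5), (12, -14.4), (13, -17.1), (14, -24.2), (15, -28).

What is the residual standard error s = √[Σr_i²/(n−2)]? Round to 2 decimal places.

t=1: T̂ = 23.8 − 3.3·1 = 20.5; r = 20.1 − 20.5 = -0.4
t=2: T̂ = 23.8 − 3.3·2 = 17.2; r = 16.8 − 17.2 = -0.4
t=7: T̂ = 23.8 − 3.3·7 = 0.7; r = 0 − 0.7 = -0.7
t=8: T̂ = 23.8 − 3.3·8 = -2.6; r = -1.8 − (-2.6) = 0.8
t=9: T̂ = 23.8 − 3.3·9 = -5.9; r = -6.5 − (-5.9) = -0.6
t=11: T̂ = 23.8 − 3.3·11 = -12.5; r = -10.5 − (-12.5) = 2
t=12: T̂ = 23.8 − 3.3·12 = -15.8; r = -14.4 − (-15.8) = 1.4
t=13: T̂ = 23.8 − 3.3·13 = -19.1; r = -17.1 − (-19.1) = 2
t=14: T̂ = 23.8 − 3.3·14 = -22.4; r = -24.2 − (-22.4) = -1.8
t=15: T̂ = 23.8 − 3.3·15 = -25.7; r = -28 − (-25.7) = -2.3
SSE = 0.16 + 0.16 + 0.49 + 0.64 + 0.36 + 4 + 1.96 + 4 + 3.24 + 5.29 = 20.3
s = √(20.3/8) = √2.5375 ≈ 1.59

s = 1.59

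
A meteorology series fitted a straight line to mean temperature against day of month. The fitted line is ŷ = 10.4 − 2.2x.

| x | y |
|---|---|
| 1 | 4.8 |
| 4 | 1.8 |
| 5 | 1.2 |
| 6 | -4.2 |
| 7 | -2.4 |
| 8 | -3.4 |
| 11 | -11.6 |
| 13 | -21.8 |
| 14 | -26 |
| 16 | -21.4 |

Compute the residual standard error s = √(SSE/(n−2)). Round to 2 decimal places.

x=1: ŷ = 10.4 − 2.2·1 = 8.2; r = 4.8 − 8.2 = -3.4
x=4: ŷ = 10.4 − 2.2·4 = 1.6; r = 1.8 − 1.6 = 0.2
x=5: ŷ = 10.4 − 2.2·5 = -0.6; r = 1.2 − (-0.6) = 1.8
x=6: ŷ = 10.4 − 2.2·6 = -2.8; r = -4.2 − (-2.8) = -1.4
x=7: ŷ = 10.4 − 2.2·7 = -5; r = -2.4 − (-5) = 2.6
x=8: ŷ = 10.4 − 2.2·8 = -7.2; r = -3.4 − (-7.2) = 3.8
x=11: ŷ = 10.4 − 2.2·11 = -13.8; r = -11.6 − (-13.8) = 2.2
x=13: ŷ = 10.4 − 2.2·13 = -18.2; r = -21.8 − (-18.2) = -3.6
x=14: ŷ = 10.4 − 2.2·14 = -20.4; r = -26 − (-20.4) = -5.6
x=16: ŷ = 10.4 − 2.2·16 = -24.8; r = -21.4 − (-24.8) = 3.4
SSE = 11.56 + 0.04 + 3.24 + 1.96 + 6.76 + 14.44 + 4.84 + 12.96 + 31.36 + 11.56 = 98.72
s = √(98.72/8) = √12.34 ≈ 3.51

s = 3.51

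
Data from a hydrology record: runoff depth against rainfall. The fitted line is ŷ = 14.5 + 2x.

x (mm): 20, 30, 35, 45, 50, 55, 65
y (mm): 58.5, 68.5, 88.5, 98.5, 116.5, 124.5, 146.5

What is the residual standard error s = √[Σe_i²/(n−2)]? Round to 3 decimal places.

s = 4.733

x=20: ŷ = 14.5 + 2·20 = 54.5; e = 58.5 − 54.5 = 4
x=30: ŷ = 14.5 + 2·30 = 74.5; e = 68.5 − 74.5 = -6
x=35: ŷ = 14.5 + 2·35 = 84.5; e = 88.5 − 84.5 = 4
x=45: ŷ = 14.5 + 2·45 = 104.5; e = 98.5 − 104.5 = -6
x=50: ŷ = 14.5 + 2·50 = 114.5; e = 116.5 − 114.5 = 2
x=55: ŷ = 14.5 + 2·55 = 124.5; e = 124.5 − 124.5 = 0
x=65: ŷ = 14.5 + 2·65 = 144.5; e = 146.5 − 144.5 = 2
SSE = 16 + 36 + 16 + 36 + 4 + 0 + 4 = 112
s = √(112/5) = √22.4 ≈ 4.733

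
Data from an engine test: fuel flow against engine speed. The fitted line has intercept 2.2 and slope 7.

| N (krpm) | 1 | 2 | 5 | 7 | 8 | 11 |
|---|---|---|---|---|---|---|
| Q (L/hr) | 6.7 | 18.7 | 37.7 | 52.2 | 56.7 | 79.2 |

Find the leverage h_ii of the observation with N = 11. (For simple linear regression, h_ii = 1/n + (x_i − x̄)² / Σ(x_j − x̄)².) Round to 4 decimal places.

h = 0.5654

N̄ = (1 + 2 + 5 + 7 + 8 + 11)/6 = 5.66667
Σ(N − N̄)² = 21.7778 + 13.4444 + 0.444444 + 1.77778 + 5.44444 + 28.4444 = 71.3333
h = 1/6 + (5.33333)²/71.3333 = 0.166667 + 0.398754 = 0.5654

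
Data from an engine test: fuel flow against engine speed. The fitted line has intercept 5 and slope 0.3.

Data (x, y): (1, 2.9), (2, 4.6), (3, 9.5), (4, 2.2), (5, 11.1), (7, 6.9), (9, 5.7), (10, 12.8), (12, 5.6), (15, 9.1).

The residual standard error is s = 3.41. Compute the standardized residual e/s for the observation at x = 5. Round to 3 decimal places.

ŷ = 5 + 0.3·5 = 6.5
e = 11.1 − 6.5 = 4.6
e/s = 4.6 / 3.41 = 1.349

1.349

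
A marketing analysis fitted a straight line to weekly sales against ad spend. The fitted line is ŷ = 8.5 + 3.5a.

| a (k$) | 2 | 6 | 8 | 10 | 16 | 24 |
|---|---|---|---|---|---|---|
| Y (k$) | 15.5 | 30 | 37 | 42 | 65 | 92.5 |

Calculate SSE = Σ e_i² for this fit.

a=2: ŷ = 8.5 + 3.5·2 = 15.5; e = 15.5 − 15.5 = 0
a=6: ŷ = 8.5 + 3.5·6 = 29.5; e = 30 − 29.5 = 0.5
a=8: ŷ = 8.5 + 3.5·8 = 36.5; e = 37 − 36.5 = 0.5
a=10: ŷ = 8.5 + 3.5·10 = 43.5; e = 42 − 43.5 = -1.5
a=16: ŷ = 8.5 + 3.5·16 = 64.5; e = 65 − 64.5 = 0.5
a=24: ŷ = 8.5 + 3.5·24 = 92.5; e = 92.5 − 92.5 = 0
SSE = 0 + 0.25 + 0.25 + 2.25 + 0.25 + 0 = 3

SSE = 3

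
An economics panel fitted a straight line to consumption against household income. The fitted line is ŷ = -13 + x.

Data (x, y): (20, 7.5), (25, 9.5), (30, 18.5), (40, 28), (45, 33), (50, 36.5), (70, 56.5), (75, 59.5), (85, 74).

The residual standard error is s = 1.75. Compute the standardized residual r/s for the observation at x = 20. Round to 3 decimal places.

0.286

ŷ = -13 + 20 = 7
r = 7.5 − 7 = 0.5
r/s = 0.5 / 1.75 = 0.286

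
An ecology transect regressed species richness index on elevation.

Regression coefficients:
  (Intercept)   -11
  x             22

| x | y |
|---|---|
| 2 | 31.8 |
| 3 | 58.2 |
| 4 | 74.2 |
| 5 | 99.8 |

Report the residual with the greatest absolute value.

x=2: ŷ = -11 + 22·2 = 33; r = 31.8 − 33 = -1.2
x=3: ŷ = -11 + 22·3 = 55; r = 58.2 − 55 = 3.2
x=4: ŷ = -11 + 22·4 = 77; r = 74.2 − 77 = -2.8
x=5: ŷ = -11 + 22·5 = 99; r = 99.8 − 99 = 0.8
Largest |r| is 3.2 at x = 3, residual 3.2.

r = 3.2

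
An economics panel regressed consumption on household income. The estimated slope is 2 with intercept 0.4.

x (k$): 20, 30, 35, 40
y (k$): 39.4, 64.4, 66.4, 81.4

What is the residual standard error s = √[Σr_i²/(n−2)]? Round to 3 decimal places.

x=20: ŷ = 0.4 + 2·20 = 40.4; r = 39.4 − 40.4 = -1
x=30: ŷ = 0.4 + 2·30 = 60.4; r = 64.4 − 60.4 = 4
x=35: ŷ = 0.4 + 2·35 = 70.4; r = 66.4 − 70.4 = -4
x=40: ŷ = 0.4 + 2·40 = 80.4; r = 81.4 − 80.4 = 1
SSE = 1 + 16 + 16 + 1 = 34
s = √(34/2) = √17 ≈ 4.123

s = 4.123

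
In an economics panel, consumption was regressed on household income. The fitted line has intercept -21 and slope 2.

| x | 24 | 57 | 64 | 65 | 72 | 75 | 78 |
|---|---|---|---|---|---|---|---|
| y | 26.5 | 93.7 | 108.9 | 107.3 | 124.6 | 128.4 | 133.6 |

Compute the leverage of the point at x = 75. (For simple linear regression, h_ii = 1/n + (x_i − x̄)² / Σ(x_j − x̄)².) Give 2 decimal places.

h = 0.23

x̄ = (24 + 57 + 64 + 65 + 72 + 75 + 78)/7 = 62.1429
Σ(x − x̄)² = 1454.88 + 26.449 + 3.44898 + 8.16327 + 97.1633 + 165.306 + 251.449 = 2006.86
h = 1/7 + (12.8571)²/2006.86 = 0.142857 + 0.0823706 = 0.23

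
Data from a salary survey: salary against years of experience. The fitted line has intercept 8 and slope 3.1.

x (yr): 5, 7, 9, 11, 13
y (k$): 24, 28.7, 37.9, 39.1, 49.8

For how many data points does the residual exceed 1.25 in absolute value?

x=5: ŷ = 8 + 3.1·5 = 23.5; r = 24 − 23.5 = 0.5
x=7: ŷ = 8 + 3.1·7 = 29.7; r = 28.7 − 29.7 = -1
x=9: ŷ = 8 + 3.1·9 = 35.9; r = 37.9 − 35.9 = 2
x=11: ŷ = 8 + 3.1·11 = 42.1; r = 39.1 − 42.1 = -3
x=13: ŷ = 8 + 3.1·13 = 48.3; r = 49.8 − 48.3 = 1.5
|r| > 1.25: x=9 (|r|=2), x=11 (|r|=3), x=13 (|r|=1.5) → 3

3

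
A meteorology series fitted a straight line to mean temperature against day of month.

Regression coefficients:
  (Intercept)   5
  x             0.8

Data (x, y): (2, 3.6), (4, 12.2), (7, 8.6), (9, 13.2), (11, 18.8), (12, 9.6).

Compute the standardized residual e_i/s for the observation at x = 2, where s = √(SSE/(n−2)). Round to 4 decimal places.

-0.6708

x=2: ŷ = 5 + 0.8·2 = 6.6; e = 3.6 − 6.6 = -3
x=4: ŷ = 5 + 0.8·4 = 8.2; e = 12.2 − 8.2 = 4
x=7: ŷ = 5 + 0.8·7 = 10.6; e = 8.6 − 10.6 = -2
x=9: ŷ = 5 + 0.8·9 = 12.2; e = 13.2 − 12.2 = 1
x=11: ŷ = 5 + 0.8·11 = 13.8; e = 18.8 − 13.8 = 5
x=12: ŷ = 5 + 0.8·12 = 14.6; e = 9.6 − 14.6 = -5
SSE = 9 + 16 + 4 + 1 + 25 + 25 = 80
s = √(80/4) = 4.47214
e/s = -3 / 4.47214 = -0.6708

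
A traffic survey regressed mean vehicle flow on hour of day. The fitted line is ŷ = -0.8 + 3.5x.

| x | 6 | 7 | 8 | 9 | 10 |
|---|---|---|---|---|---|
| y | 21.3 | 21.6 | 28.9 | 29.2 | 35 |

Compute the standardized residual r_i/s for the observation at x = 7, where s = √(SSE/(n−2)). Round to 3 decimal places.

x=6: ŷ = -0.8 + 3.5·6 = 20.2; r = 21.3 − 20.2 = 1.1
x=7: ŷ = -0.8 + 3.5·7 = 23.7; r = 21.6 − 23.7 = -2.1
x=8: ŷ = -0.8 + 3.5·8 = 27.2; r = 28.9 − 27.2 = 1.7
x=9: ŷ = -0.8 + 3.5·9 = 30.7; r = 29.2 − 30.7 = -1.5
x=10: ŷ = -0.8 + 3.5·10 = 34.2; r = 35 − 34.2 = 0.8
SSE = 1.21 + 4.41 + 2.89 + 2.25 + 0.64 = 11.4
s = √(11.4/3) = 1.94936
r/s = -2.1 / 1.94936 = -1.077

-1.077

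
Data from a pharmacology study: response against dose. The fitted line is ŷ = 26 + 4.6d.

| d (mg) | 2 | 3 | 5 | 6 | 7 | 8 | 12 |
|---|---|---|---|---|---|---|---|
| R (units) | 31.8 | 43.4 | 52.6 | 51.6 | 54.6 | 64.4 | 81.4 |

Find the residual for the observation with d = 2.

ŷ = 26 + 4.6·2 = 35.2
e = 31.8 − 35.2 = -3.4

e = -3.4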